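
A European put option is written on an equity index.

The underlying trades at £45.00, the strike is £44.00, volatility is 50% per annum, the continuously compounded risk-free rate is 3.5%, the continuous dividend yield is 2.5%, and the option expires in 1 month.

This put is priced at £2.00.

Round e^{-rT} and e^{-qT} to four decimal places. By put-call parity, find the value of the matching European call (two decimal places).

£3.03

e^(−qT) = e^(−0.025·0.08333) = 0.9979;  e^(−rT) = e^(−0.035·0.08333) = 0.9971
Put-call parity: C − P = S·e^(−qT) − K·e^(−rT) = 45·0.9979 − 44·0.9971 = 44.9055 − 43.8724 = 1.0331
C = P + (C − P) = 2.00 + (1.0331) = 3.0331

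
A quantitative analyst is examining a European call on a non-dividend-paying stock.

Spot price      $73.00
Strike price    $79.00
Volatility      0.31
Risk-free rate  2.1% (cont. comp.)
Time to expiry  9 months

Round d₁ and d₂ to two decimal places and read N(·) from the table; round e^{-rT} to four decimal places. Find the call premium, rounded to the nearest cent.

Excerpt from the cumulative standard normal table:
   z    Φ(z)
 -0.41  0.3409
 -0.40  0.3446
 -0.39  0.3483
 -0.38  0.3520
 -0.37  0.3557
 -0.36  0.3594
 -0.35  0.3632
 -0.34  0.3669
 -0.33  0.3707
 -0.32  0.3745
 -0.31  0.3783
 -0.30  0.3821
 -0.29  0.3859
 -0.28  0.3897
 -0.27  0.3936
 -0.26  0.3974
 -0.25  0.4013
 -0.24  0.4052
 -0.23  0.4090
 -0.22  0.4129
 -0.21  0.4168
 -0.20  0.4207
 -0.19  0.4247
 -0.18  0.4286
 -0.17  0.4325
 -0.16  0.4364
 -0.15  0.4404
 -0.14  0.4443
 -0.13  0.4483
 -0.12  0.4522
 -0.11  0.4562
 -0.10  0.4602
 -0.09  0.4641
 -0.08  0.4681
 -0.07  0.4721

$5.93

T = 0.75;  σ√T = 0.2685
d₁ = [ln(73/79) + (0.021 + ½·0.31²)·0.75] / (σ√T) = (-0.0790 + 0.0518) / 0.2685 = -0.1013 ≈ -0.10
d₂ = -0.1013 − 0.2685 = -0.3698 ≈ -0.37
exp(−rT) = exp(−0.021·0.75) = 0.9844
N(d₁) = N(-0.10) = 0.4602;  N(d₂) = N(-0.37) = 0.3557
C = 73·0.4602 − 79·0.9844·0.3557 = 33.5946 − 27.6619 = 5.9327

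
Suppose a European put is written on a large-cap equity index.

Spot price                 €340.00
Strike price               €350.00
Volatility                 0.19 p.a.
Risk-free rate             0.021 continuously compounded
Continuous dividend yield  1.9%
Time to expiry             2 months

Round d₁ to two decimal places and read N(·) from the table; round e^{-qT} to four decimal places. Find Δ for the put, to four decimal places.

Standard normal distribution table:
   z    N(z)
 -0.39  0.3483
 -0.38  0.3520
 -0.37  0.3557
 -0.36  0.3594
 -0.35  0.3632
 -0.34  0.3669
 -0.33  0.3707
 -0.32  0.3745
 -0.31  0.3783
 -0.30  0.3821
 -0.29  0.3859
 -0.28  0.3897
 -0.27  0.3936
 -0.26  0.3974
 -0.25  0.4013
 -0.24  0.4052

-0.6273

T = 0.1667;  σ√T = 0.0776
d₁ = [ln(340/350) + (0.021 − 0.019 + ½·0.19²)·0.1667] / (σ√T) = (-0.0290 + 0.0033) / 0.0776 = -0.3306 → -0.33
N(d₁) = N(-0.33) = 0.3707
Δ_put = e^(−qT)·(N(d₁) − 1) = 0.9968·(0.3707 − 1) = -0.6273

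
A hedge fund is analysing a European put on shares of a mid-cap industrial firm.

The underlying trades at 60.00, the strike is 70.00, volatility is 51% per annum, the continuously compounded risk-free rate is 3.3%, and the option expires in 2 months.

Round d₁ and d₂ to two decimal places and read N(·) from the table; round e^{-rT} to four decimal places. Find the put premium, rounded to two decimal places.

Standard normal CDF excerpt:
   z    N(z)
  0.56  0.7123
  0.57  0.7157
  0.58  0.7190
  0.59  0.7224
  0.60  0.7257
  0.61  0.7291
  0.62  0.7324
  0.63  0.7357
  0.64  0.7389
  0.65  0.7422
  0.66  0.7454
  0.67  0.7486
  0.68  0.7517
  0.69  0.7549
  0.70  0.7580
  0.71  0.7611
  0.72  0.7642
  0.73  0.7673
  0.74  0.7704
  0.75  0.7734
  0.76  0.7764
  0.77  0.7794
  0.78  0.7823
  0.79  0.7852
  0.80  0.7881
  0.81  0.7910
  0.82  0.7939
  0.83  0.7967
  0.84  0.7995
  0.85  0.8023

11.52

σ√T = 0.51·√0.1667 = 0.2082
ln(S/K) + (r + σ²/2)T = ln(60/70) + (0.033 + 0.51²/2)·0.1667 = -0.1542 + 0.0272 = -0.1270
d₁ = -0.1270 / 0.2082 = -0.6099 → -0.61
d₂ = d₁ − σ√T = -0.6099 − 0.2082 = -0.8181 → -0.82
exp(−rT) = exp(−0.033·0.1667) = 0.9945
N(−d₂) = N(0.82) = 0.7939;  N(−d₁) = N(0.61) = 0.7291
P = 70·0.9945·0.7939 − 60·0.7291 = 55.2673 − 43.7460 = 11.5213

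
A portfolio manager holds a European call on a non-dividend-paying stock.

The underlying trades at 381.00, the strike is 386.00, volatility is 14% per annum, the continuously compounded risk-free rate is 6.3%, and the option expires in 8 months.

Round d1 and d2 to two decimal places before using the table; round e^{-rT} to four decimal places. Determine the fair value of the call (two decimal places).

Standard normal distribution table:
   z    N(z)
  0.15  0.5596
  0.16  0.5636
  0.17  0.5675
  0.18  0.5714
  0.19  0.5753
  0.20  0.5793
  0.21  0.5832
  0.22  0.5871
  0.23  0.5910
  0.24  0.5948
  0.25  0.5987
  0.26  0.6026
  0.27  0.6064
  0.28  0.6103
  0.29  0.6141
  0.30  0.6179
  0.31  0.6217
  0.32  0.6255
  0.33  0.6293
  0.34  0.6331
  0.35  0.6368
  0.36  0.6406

22.45

σ√T = 0.14·√0.6667 = 0.1143
ln(S/K) + (r + σ²/2)T = ln(381/386) + (0.063 + 0.14²/2)·0.6667 = -0.0130 + 0.0485 = 0.0355
d₁ = 0.0355 / 0.1143 = 0.3105 ⇒ 0.31
d₂ = d₁ − σ√T = 0.3105 − 0.1143 = 0.1962 ⇒ 0.20
exp(−rT) = exp(−0.063·0.6667) = 0.9589
N(d₁) = N(0.31) = 0.6217;  N(d₂) = N(0.20) = 0.5793
C = 381·0.6217 − 386·0.9589·0.5793 = 236.8677 − 214.4194 = 22.4483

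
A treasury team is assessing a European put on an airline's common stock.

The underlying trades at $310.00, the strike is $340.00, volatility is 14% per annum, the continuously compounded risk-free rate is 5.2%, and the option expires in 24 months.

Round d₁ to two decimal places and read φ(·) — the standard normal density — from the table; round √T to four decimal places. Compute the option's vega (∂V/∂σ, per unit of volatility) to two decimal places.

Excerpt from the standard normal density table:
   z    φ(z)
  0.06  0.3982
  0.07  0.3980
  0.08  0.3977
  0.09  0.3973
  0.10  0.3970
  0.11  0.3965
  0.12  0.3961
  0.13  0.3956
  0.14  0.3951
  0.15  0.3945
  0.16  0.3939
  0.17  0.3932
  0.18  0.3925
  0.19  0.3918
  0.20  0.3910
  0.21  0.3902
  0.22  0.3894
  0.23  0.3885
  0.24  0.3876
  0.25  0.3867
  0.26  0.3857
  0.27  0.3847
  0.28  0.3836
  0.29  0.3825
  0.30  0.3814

σ√T = 0.14·√2 = 0.1980
ln(S/K) + (r + σ²/2)T = ln(310/340) + (0.052 + 0.14²/2)·2 = -0.0924 + 0.1236 = 0.0312
d₁ = 0.0312 / 0.1980 = 0.1577 → 0.16
√T = √2 = 1.4142
φ(d₁) = φ(0.16) = 0.3939
vega = S·φ(d₁)·√T = 310·0.3939·1.4142 = 172.6865

172.69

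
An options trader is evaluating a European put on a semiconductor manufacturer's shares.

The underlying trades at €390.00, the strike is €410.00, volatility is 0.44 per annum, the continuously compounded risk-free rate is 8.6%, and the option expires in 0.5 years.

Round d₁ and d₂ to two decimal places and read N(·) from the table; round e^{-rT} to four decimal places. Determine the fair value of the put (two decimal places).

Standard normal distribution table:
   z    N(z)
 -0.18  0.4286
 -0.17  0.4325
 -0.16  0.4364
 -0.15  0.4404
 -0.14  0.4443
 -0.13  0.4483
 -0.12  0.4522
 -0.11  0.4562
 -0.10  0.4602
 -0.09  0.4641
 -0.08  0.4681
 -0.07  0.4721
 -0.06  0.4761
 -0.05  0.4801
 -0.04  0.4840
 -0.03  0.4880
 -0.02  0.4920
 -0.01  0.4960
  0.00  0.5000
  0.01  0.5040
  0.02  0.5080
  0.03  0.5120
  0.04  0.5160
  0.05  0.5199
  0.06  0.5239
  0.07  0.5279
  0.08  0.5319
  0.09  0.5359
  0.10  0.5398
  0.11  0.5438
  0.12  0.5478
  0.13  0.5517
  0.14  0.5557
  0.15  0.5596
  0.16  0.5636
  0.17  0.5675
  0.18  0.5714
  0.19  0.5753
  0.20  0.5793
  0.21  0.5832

σ√T = 0.44 × 0.7071 = 0.3111
ln(S/K) + (r + σ²/2)T = ln(390/410) + (0.086 + 0.44²/2)·0.5 = -0.0500 + 0.0914 = 0.0414
d₁ = 0.0414 / 0.3111 = 0.1330 → 0.13
d₂ = d₁ − σ√T = 0.1330 − 0.3111 = -0.1781 → -0.18
exp(−rT) = exp(−0.086·0.5) = 0.9579
P = 410·0.9579·N(0.18) − 390·N(-0.13) = 410·0.9579·0.5714 − 390·0.4483 = 224.4111 − 174.8370 = 49.5741

€49.57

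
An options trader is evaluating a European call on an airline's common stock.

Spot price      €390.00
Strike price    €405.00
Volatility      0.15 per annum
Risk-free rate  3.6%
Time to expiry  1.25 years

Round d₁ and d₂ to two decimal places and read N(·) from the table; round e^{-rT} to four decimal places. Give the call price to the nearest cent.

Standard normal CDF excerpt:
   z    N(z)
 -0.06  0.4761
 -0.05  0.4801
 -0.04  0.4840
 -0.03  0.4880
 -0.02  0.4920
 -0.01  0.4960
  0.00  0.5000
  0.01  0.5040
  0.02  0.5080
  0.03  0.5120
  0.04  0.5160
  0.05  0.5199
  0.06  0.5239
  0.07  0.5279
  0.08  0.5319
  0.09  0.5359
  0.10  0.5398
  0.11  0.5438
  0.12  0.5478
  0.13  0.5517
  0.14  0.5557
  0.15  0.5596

€27.77

σ√T = 0.15 × 1.1180 = 0.1677
ln(S/K) + (r + σ²/2)T = ln(390/405) + (0.036 + 0.15²/2)·1.25 = -0.0377 + 0.0591 = 0.0213
d₁ = 0.0213 / 0.1677 = 0.1271 → 0.13
d₂ = d₁ − σ√T = 0.1271 − 0.1677 = -0.0406 → -0.04
exp(−rT) = exp(−0.036·1.25) = 0.9560
N(d₁) = N(0.13) = 0.5517;  N(d₂) = N(-0.04) = 0.4840
C = 390·0.5517 − 405·0.9560·0.4840 = 215.1630 − 187.3951 = 27.7679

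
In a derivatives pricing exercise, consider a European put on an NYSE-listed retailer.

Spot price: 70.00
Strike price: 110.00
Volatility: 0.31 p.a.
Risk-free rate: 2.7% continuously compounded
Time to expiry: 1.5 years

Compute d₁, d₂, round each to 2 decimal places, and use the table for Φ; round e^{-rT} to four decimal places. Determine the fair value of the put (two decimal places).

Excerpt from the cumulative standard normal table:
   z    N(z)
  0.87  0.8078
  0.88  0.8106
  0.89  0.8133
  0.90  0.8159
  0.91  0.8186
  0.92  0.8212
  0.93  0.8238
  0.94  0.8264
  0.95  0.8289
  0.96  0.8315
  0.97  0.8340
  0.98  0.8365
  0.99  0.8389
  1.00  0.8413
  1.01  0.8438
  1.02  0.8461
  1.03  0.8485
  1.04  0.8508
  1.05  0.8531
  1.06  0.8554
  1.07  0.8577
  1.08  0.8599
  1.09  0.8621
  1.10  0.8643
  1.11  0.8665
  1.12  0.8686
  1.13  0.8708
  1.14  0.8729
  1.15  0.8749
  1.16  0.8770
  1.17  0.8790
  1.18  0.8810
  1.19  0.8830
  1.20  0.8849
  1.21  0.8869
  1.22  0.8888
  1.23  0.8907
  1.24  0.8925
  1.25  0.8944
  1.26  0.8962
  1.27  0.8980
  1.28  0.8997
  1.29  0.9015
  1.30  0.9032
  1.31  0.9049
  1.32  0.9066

37.93

σ√T = 0.31·√1.5 = 0.3797
ln(S/K) + (r + σ²/2)T = ln(70/110) + (0.027 + 0.31²/2)·1.5 = -0.4520 + 0.1126 = -0.3394
d₁ = -0.3394 / 0.3797 = -0.8940 → -0.89
d₂ = d₁ − σ√T = -0.8940 − 0.3797 = -1.2736 → -1.27
exp(−rT) = exp(−0.027·1.5) = 0.9603
N(−d₂) = N(1.27) = 0.8980;  N(−d₁) = N(0.89) = 0.8133
P = 110·0.9603·0.8980 − 70·0.8133 = 94.8584 − 56.9310 = 37.9274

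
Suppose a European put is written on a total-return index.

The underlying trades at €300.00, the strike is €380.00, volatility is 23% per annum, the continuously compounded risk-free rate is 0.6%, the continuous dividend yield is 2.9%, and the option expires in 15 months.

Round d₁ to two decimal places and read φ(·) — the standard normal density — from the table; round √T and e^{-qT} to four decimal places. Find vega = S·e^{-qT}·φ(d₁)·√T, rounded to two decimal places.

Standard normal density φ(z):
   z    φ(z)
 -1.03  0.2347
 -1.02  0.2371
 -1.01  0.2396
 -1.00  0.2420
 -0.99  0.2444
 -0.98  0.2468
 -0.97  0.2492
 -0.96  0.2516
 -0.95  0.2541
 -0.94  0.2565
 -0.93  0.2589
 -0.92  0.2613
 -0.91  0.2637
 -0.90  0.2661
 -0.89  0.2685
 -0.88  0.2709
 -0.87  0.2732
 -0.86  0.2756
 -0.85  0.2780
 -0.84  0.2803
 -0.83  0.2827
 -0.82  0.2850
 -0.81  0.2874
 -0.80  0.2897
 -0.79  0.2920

σ√T = 0.23·√1.25 = 0.2571
ln(S/K) + (r − q + σ²/2)T = ln(300/380) + (0.006 − 0.029 + 0.23²/2)·1.25 = -0.2364 + 0.0043 = -0.2321
d₁ = -0.2321 / 0.2571 = -0.9025 ≈ -0.90
√T = √1.25 = 1.1180
φ(d₁) = φ(-0.90) = 0.2661
e^(−qT) = e^(−0.029·1.25) = 0.9644
vega = S·e^(−qT)·φ(d₁)·√T = 300·0.9644·0.2661·1.1180 = 86.0726
(Vega is the same for a European call and put with the same parameters.)

86.07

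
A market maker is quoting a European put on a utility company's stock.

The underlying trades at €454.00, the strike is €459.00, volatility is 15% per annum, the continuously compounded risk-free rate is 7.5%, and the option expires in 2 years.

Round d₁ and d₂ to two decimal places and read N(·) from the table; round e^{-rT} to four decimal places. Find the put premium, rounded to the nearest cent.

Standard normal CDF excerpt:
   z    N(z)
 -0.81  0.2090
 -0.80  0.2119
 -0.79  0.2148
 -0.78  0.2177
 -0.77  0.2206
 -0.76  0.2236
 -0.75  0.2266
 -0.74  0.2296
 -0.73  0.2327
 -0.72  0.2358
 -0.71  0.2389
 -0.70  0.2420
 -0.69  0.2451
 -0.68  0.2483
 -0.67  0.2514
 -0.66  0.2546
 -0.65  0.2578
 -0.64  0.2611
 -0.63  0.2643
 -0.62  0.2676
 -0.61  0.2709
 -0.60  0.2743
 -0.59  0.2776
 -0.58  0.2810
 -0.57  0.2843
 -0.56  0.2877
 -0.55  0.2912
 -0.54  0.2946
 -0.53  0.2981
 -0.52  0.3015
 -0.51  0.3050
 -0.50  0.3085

σ√T = 0.15 × 1.4142 = 0.2121
ln(S/K) + (r + σ²/2)T = ln(454/459) + (0.075 + 0.15²/2)·2 = -0.0110 + 0.1725 = 0.1615
d₁ = 0.1615 / 0.2121 = 0.7615 which rounds to 0.76
d₂ = d₁ − σ√T = 0.7615 − 0.2121 = 0.5494 which rounds to 0.55
exp(−rT) = exp(−0.075·2) = 0.8607
N(−d₂) = N(-0.55) = 0.2912;  N(−d₁) = N(-0.76) = 0.2236
P = 459·0.8607·0.2912 − 454·0.2236 = 115.0419 − 101.5144 = 13.5275

€13.53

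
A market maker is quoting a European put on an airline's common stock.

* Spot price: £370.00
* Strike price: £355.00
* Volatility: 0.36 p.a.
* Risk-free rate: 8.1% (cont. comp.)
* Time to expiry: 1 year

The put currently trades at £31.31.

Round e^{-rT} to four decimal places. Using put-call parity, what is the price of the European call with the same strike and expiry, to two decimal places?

e^(−rT) = e^(−0.081·1) = 0.9222
Put-call parity: C − P = S − K·e^(−rT) = 370 − 355·0.9222 = 370 − 327.3810 = 42.6190
C = P + (C − P) = 31.31 + (42.6190) = 73.9290

£73.93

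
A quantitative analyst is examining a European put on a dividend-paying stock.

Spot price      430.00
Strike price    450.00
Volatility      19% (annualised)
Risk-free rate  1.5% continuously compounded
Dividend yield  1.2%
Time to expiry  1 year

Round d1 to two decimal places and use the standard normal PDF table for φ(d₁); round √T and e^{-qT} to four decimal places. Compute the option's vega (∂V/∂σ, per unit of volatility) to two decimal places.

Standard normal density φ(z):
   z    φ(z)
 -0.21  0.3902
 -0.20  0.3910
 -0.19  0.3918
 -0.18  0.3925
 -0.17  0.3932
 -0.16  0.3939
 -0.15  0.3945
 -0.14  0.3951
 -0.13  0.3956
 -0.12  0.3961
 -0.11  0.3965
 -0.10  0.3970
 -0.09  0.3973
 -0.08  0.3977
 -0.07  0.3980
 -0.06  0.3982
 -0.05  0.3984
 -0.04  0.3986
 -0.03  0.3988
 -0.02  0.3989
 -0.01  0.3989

T = 1;  σ√T = 0.1900
d₁ = [ln(430/450) + (0.015 − 0.012 + ½·0.19²)·1] / (σ√T) = (-0.0455 + 0.0210) / 0.1900 = -0.1285 which rounds to -0.13
√T = √1 = 1.0000
φ(d₁) = φ(-0.13) = 0.3956
exp(−qT) = exp(−0.012·1) = 0.9881
vega = S·exp(−qT)·φ(d₁)·√T = 430·0.9881·0.3956·1.0000 = 168.0837
(Vega is the same for a European call and put with the same parameters.)

168.08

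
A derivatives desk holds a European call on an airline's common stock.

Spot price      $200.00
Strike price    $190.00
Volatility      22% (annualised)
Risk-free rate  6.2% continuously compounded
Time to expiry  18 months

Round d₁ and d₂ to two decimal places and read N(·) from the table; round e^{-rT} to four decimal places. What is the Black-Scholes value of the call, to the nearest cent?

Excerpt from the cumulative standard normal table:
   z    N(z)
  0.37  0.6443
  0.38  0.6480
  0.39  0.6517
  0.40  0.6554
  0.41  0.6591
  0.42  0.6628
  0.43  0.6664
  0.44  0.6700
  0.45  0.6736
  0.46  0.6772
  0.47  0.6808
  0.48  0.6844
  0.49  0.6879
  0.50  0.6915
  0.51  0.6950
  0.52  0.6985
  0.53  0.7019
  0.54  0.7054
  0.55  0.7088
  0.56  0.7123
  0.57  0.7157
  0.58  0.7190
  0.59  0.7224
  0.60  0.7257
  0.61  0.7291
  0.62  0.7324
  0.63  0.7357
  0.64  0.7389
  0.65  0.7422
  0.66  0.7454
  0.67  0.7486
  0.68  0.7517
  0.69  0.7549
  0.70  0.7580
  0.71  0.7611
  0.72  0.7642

σ√T = 0.22·√1.5 = 0.2694
d₁ = [ln(200/190) + (0.062 + 0.22²/2)·1.5] / 0.2694 = [0.0513 + 0.1293] / 0.2694 = 0.6702 ⇒ 0.67
d₂ = d₁ − σ√T = 0.6702 − 0.2694 = 0.4008 ⇒ 0.40
exp(−rT) = exp(−0.062·1.5) = 0.9112
N(d₁) = N(0.67) = 0.7486;  N(d₂) = N(0.40) = 0.6554
C = 200·0.7486 − 190·0.9112·0.6554 = 149.7200 − 113.4681 = 36.2519

$36.25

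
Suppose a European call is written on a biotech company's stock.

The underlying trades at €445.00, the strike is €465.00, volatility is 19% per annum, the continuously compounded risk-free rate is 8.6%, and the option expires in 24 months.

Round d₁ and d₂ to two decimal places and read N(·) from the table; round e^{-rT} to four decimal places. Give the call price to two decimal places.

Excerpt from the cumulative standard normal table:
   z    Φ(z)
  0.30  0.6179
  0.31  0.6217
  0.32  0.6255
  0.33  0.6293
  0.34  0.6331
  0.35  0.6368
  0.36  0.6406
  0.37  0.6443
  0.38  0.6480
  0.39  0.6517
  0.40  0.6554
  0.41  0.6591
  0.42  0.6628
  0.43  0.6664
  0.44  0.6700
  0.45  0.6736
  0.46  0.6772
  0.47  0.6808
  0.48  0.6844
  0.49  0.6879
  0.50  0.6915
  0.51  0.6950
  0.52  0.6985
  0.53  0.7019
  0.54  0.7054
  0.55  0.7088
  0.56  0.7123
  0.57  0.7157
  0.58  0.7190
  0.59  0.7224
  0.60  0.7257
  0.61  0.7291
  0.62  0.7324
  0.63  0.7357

σ√T = 0.19·√2 = 0.2687
d₁ = [ln(445/465) + (0.086 + 0.19²/2)·2] / 0.2687 = [-0.0440 + 0.2081] / 0.2687 = 0.6109 → 0.61
d₂ = d₁ − σ√T = 0.6109 − 0.2687 = 0.3422 → 0.34
exp(−rT) = exp(−0.086·2) = 0.8420
C = 445·N(0.61) − 465·0.8420·N(0.34) = 445·0.7291 − 465·0.8420·0.6331 = 324.4495 − 247.8776 = 76.5719

€76.57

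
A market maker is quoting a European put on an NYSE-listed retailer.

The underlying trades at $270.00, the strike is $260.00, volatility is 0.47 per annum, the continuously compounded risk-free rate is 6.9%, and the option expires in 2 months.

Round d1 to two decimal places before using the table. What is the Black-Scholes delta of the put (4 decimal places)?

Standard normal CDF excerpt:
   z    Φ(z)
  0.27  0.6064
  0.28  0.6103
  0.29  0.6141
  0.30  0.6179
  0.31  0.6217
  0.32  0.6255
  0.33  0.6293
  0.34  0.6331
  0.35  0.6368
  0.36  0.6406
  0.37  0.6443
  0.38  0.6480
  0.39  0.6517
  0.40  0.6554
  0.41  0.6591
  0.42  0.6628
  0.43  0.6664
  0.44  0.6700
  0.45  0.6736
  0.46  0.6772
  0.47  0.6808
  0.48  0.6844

-0.3632

σ√T = 0.47 × 0.4082 = 0.1919
d₁ = [ln(270/260) + (0.069 + 0.47²/2)·0.1667] / 0.1919 = [0.0377 + 0.0299] / 0.1919 = 0.3526 which rounds to 0.35
N(d₁) = N(0.35) = 0.6368
Δ_put = N(d₁) − 1 = 0.6368 − 1 = -0.3632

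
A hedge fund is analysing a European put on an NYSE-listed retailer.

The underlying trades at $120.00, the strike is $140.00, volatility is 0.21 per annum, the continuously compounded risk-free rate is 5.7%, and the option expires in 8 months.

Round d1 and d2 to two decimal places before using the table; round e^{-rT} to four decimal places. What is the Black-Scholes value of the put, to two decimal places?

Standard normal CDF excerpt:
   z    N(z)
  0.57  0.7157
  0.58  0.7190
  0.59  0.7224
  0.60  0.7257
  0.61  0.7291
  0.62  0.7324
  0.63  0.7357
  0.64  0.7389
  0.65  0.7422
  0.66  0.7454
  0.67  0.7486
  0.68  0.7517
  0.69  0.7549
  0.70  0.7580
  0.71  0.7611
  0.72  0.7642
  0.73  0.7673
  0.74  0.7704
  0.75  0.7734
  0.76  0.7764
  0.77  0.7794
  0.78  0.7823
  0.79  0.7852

σ√T = 0.21·√0.6667 = 0.1715
d₁ = [ln(120/140) + (0.057 + 0.21²/2)·0.6667] / 0.1715 = [-0.1542 + 0.0527] / 0.1715 = -0.5917 → -0.59
d₂ = d₁ − σ√T = -0.5917 − 0.1715 = -0.7631 → -0.76
e^(−rT) = e^(−0.057·0.6667) = 0.9627
P = 140·0.9627·N(0.76) − 120·N(0.59) = 140·0.9627·0.7764 − 120·0.7224 = 104.6416 − 86.6880 = 17.9536

$17.95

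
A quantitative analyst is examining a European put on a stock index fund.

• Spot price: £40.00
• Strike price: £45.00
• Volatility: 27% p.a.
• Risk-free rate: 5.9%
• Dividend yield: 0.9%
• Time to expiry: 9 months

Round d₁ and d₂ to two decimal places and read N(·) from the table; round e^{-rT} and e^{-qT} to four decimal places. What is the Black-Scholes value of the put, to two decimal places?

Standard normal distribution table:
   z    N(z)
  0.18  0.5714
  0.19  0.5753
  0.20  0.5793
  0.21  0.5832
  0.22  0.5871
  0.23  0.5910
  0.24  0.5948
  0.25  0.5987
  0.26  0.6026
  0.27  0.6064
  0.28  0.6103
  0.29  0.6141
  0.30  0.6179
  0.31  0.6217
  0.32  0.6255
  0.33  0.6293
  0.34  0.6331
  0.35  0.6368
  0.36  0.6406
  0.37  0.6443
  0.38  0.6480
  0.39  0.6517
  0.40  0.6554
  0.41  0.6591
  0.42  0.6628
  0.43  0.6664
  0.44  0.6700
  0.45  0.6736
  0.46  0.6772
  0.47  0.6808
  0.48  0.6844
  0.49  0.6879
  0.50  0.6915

σ√T = 0.27·√0.75 = 0.2338
ln(S/K) + (r − q + σ²/2)T = ln(40/45) + (0.059 − 0.009 + 0.27²/2)·0.75 = -0.1178 + 0.0648 = -0.0529
d₁ = -0.0529 / 0.2338 = -0.2264 ≈ -0.23
d₂ = d₁ − σ√T = -0.2264 − 0.2338 = -0.4603 ≈ -0.46
exp(−qT) = exp(−0.009·0.75) = 0.9933;  exp(−rT) = exp(−0.059·0.75) = 0.9567
P = 45·0.9567·N(0.46) − 40·0.9933·N(0.23) = 45·0.9567·0.6772 − 40·0.9933·0.5910 = 29.1545 − 23.4816 = 5.6729

£5.67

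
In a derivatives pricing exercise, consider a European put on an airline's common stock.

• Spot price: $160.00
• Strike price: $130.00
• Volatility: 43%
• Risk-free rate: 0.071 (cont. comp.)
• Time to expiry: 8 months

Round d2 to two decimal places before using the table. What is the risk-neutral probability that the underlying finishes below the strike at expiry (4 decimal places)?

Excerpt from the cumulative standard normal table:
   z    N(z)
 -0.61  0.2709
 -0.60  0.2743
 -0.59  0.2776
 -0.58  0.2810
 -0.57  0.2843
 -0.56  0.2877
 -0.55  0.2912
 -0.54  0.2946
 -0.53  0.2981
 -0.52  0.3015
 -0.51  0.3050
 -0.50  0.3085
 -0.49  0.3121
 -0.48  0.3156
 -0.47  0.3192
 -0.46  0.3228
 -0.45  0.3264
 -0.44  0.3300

T = 0.6667;  σ√T = 0.3511
d₁ = [ln(160/130) + (0.071 + 0.43²/2)·0.6667] / 0.3511 = [0.2076 + 0.1090] / 0.3511 = 0.9018 which rounds to 0.90
d₂ = d₁ − σ√T = 0.9018 − 0.3511 = 0.5507 which rounds to 0.55
Pr(exercise) under Q = N(−d₂) = N(-0.55) = 0.2912

0.2912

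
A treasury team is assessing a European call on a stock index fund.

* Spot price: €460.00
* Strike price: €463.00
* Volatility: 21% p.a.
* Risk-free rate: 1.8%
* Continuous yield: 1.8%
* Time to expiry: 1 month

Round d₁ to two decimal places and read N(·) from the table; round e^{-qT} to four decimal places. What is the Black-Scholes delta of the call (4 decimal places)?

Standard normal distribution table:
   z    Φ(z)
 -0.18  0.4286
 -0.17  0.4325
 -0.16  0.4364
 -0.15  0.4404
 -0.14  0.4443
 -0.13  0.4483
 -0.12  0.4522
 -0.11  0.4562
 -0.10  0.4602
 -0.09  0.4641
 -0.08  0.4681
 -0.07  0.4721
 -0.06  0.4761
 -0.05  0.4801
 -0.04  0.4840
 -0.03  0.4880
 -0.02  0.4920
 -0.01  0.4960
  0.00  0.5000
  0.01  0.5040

σ√T = 0.21·√0.08333 = 0.0606
ln(S/K) + (r − q + σ²/2)T = ln(460/463) + (0.018 − 0.018 + 0.21²/2)·0.08333 = -0.0065 + 0.0018 = -0.0047
d₁ = -0.0047 / 0.0606 = -0.0769 which rounds to -0.08
N(d₁) = N(-0.08) = 0.4681
Δ_call = e^(−qT)·N(d₁) = 0.9985·0.4681 = 0.4674

0.4674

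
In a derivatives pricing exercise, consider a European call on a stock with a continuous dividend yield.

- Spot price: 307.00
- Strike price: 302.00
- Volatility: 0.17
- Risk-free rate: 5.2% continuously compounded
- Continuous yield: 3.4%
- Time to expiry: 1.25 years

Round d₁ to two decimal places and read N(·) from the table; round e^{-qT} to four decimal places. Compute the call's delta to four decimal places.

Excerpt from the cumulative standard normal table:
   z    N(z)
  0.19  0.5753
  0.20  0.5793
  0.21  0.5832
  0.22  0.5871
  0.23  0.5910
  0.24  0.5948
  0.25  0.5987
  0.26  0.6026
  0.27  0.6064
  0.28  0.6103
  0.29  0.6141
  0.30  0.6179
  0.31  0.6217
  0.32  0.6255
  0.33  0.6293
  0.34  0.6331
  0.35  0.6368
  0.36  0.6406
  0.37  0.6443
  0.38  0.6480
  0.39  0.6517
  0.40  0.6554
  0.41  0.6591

0.5922

σ√T = 0.17 × 1.1180 = 0.1901
d₁ = [ln(307/302) + (0.052 − 0.034 + ½·0.17²)·1.25] / (σ√T) = (0.0164 + 0.0406) / 0.1901 = 0.2998 ⇒ 0.30
N(d₁) = N(0.30) = 0.6179
Δ_call = exp(−qT)·N(d₁) = 0.9584·0.6179 = 0.5922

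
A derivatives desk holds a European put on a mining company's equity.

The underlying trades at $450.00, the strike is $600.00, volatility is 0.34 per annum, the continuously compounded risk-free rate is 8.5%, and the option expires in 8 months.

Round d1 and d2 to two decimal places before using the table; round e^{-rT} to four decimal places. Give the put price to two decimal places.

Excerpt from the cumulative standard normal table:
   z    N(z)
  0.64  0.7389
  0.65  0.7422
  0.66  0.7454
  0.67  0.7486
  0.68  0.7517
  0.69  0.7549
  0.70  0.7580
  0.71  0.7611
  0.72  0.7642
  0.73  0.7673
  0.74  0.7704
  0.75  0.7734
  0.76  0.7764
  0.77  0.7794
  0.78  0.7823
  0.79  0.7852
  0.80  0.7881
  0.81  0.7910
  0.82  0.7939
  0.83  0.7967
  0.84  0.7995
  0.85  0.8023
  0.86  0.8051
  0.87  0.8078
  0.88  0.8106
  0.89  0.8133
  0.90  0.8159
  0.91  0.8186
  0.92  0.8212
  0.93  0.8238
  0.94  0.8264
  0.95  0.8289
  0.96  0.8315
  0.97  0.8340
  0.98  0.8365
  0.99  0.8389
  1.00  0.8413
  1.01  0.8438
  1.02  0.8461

$133.12

σ√T = 0.34·√0.6667 = 0.2776
d₁ = [ln(450/600) + (0.085 + 0.34²/2)·0.6667] / 0.2776 = [-0.2877 + 0.0952] / 0.2776 = -0.6934 ⇒ -0.69
d₂ = d₁ − σ√T = -0.6934 − 0.2776 = -0.9710 ⇒ -0.97
exp(−rT) = exp(−0.085·0.6667) = 0.9449
P = 600·0.9449·N(0.97) − 450·N(0.69) = 600·0.9449·0.8340 − 450·0.7549 = 472.8280 − 339.7050 = 133.1230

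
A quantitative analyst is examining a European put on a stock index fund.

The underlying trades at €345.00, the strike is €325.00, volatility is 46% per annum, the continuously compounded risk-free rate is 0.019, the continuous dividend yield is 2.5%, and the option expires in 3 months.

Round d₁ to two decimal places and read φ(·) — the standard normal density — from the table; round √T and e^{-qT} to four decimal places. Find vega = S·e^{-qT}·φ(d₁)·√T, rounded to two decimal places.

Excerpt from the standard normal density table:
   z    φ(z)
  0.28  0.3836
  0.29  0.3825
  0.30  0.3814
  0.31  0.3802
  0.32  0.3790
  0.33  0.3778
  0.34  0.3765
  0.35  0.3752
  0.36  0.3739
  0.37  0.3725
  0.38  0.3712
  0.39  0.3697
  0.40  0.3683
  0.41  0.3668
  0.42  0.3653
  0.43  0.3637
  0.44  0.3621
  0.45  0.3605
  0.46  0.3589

σ√T = 0.46 × 0.5000 = 0.2300
d₁ = [ln(345/325) + (0.019 − 0.025 + 0.46²/2)·0.25] / 0.2300 = [0.0597 + 0.0249] / 0.2300 = 0.3681 which rounds to 0.37
√T = √0.25 = 0.5000
φ(d₁) = φ(0.37) = 0.3725
exp(−qT) = exp(−0.025·0.25) = 0.9938
vega = S·exp(−qT)·φ(d₁)·√T = 345·0.9938·0.3725·0.5000 = 63.8579
(Vega is the same for a European call and put with the same parameters.)

63.86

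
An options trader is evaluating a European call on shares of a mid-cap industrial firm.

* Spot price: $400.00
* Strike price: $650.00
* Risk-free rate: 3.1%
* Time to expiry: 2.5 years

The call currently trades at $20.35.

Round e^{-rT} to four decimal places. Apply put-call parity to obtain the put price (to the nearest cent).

exp(−rT) = exp(−0.031·2.5) = 0.9254
Put-call parity: C − P = S − K·e^(−rT) = 400 − 650·0.9254 = 400 − 601.5100 = -201.5100
P = C − (C − P) = 20.35 − (-201.5100) = 221.8600

$221.86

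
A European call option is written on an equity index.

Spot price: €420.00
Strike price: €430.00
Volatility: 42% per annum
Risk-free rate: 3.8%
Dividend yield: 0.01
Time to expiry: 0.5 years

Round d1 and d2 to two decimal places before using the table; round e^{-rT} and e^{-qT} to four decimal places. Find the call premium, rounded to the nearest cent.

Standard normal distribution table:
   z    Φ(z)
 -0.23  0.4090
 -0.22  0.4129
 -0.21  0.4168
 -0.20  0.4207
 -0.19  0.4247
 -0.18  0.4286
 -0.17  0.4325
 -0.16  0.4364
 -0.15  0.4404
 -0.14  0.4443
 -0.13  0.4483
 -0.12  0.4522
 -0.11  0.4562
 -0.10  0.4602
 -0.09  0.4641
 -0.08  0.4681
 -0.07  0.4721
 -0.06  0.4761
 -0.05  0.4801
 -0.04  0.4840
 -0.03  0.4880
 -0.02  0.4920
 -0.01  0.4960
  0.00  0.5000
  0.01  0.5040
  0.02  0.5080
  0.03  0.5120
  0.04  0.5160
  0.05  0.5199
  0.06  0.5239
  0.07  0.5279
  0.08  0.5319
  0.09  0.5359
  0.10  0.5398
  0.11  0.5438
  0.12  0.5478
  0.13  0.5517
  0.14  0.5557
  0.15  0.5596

€48.09

T = 0.5;  σ√T = 0.2970
ln(S/K) + (r − q + σ²/2)T = ln(420/430) + (0.038 − 0.01 + 0.42²/2)·0.5 = -0.0235 + 0.0581 = 0.0346
d₁ = 0.0346 / 0.2970 = 0.1164 ⇒ 0.12
d₂ = d₁ − σ√T = 0.1164 − 0.2970 = -0.1806 ⇒ -0.18
e^(−qT) = e^(−0.01·0.5) = 0.9950;  e^(−rT) = e^(−0.038·0.5) = 0.9812
C = 420·0.9950·N(0.12) − 430·0.9812·N(-0.18) = 420·0.9950·0.5478 − 430·0.9812·0.4286 = 228.9256 − 180.8332 = 48.0924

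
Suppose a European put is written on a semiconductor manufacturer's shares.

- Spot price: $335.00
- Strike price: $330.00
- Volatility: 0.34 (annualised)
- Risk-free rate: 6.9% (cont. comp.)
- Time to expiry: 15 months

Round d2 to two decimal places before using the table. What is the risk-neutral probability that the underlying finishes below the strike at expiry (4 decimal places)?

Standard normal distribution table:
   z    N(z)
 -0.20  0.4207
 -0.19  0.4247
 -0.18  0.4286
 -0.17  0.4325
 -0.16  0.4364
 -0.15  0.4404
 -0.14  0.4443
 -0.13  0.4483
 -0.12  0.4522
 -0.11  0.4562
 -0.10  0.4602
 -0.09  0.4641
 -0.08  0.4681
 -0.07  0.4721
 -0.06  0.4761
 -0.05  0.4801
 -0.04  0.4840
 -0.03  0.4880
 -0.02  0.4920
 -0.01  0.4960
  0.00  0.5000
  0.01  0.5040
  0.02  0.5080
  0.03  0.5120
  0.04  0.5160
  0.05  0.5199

0.4681

σ√T = 0.34·√1.25 = 0.3801
ln(S/K) + (r + σ²/2)T = ln(335/330) + (0.069 + 0.34²/2)·1.25 = 0.0150 + 0.1585 = 0.1735
d₁ = 0.1735 / 0.3801 = 0.4565 which rounds to 0.46
d₂ = d₁ − σ√T = 0.4565 − 0.3801 = 0.0764 which rounds to 0.08
Risk-neutral Pr[S_T < K] = N(−d₂) = N(-0.08) = 0.4681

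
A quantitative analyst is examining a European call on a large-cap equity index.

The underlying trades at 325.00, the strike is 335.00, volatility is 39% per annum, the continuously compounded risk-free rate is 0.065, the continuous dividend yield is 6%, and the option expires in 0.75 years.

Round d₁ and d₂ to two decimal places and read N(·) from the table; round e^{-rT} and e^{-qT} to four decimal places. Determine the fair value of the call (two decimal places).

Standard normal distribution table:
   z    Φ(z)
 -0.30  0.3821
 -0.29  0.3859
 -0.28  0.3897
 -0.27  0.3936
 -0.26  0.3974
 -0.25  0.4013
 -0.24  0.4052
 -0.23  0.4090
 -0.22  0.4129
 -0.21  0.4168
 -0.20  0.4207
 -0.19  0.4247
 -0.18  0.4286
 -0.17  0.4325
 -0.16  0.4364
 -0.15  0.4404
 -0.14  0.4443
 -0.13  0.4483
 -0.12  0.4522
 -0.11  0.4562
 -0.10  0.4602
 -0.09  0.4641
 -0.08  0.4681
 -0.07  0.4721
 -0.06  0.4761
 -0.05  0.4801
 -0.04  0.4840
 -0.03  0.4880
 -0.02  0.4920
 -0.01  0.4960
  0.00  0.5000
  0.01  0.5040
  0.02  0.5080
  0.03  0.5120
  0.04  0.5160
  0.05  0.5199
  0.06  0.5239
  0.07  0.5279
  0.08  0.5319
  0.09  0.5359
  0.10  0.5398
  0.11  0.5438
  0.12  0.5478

σ√T = 0.39 × 0.8660 = 0.3377
d₁ = [ln(325/335) + (0.065 − 0.06 + ½·0.39²)·0.75] / (σ√T) = (-0.0303 + 0.0608) / 0.3377 = 0.0903 ≈ 0.09
d₂ = 0.0903 − 0.3377 = -0.2475 ≈ -0.25
exp(−qT) = exp(−0.06·0.75) = 0.9560;  exp(−rT) = exp(−0.065·0.75) = 0.9524
C = 325·0.9560·N(0.09) − 335·0.9524·N(-0.25) = 325·0.9560·0.5359 − 335·0.9524·0.4013 = 166.5041 − 128.0364 = 38.4678

38.47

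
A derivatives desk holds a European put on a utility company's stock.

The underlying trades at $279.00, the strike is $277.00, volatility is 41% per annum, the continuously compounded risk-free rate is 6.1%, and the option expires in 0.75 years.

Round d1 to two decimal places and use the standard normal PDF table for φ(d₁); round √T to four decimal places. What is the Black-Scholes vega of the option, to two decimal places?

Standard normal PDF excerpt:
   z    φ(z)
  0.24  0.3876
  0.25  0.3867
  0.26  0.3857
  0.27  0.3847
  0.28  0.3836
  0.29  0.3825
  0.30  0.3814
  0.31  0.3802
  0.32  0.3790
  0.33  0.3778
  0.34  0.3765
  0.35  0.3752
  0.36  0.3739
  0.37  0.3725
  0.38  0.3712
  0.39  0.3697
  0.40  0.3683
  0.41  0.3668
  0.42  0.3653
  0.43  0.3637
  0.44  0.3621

91.28

σ√T = 0.41·√0.75 = 0.3551
d₁ = [ln(279/277) + (0.061 + 0.41²/2)·0.75] / 0.3551 = [0.0072 + 0.1088] / 0.3551 = 0.3266 ⇒ 0.33
√T = √0.75 = 0.8660
φ(d₁) = φ(0.33) = 0.3778
vega = S·φ(d₁)·√T = 279·0.3778·0.8660 = 91.2818
(Vega is the same for a European call and put with the same parameters.)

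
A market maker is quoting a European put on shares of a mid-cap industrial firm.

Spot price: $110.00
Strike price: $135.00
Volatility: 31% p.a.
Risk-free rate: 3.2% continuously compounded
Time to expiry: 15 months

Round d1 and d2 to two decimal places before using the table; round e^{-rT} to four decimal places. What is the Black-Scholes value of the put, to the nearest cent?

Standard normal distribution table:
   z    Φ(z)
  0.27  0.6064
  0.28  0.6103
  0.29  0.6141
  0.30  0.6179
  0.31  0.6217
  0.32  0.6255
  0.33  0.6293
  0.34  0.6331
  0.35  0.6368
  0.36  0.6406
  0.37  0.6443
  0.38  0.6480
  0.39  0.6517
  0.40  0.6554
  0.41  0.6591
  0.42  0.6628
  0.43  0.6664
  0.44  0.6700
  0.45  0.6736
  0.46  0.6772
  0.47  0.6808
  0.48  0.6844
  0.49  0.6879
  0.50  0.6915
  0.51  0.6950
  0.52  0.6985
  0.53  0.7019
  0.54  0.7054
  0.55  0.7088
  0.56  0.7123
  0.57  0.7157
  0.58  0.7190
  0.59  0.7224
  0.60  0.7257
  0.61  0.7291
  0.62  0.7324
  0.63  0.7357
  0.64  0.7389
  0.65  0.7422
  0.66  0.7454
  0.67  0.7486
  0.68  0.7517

$28.30

σ√T = 0.31·√1.25 = 0.3466
d₁ = [ln(110/135) + (0.032 + 0.31²/2)·1.25] / 0.3466 = [-0.2048 + 0.1001] / 0.3466 = -0.3022 which rounds to -0.30
d₂ = d₁ − σ√T = -0.3022 − 0.3466 = -0.6488 which rounds to -0.65
exp(−rT) = exp(−0.032·1.25) = 0.9608
N(−d₂) = N(0.65) = 0.7422;  N(−d₁) = N(0.30) = 0.6179
P = 135·0.9608·0.7422 − 110·0.6179 = 96.2693 − 67.9690 = 28.3003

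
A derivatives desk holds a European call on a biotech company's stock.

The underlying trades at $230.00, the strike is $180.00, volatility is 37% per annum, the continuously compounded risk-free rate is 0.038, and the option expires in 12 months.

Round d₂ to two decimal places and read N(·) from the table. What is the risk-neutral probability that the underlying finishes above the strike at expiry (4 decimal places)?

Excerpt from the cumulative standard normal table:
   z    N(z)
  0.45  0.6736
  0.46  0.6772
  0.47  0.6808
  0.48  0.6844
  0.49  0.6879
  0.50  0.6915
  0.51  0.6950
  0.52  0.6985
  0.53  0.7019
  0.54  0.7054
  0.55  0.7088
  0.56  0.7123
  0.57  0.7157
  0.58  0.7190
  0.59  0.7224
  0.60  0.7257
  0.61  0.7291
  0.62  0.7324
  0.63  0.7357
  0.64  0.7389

0.7190

T = 1;  σ√T = 0.3700
d₁ = [ln(230/180) + (0.038 + ½·0.37²)·1] / (σ√T) = (0.2451 + 0.1064) / 0.3700 = 0.9502 ⇒ 0.95
d₂ = 0.9502 − 0.3700 = 0.5802 ⇒ 0.58
Pr(exercise) under Q = N(d₂) = 0.7190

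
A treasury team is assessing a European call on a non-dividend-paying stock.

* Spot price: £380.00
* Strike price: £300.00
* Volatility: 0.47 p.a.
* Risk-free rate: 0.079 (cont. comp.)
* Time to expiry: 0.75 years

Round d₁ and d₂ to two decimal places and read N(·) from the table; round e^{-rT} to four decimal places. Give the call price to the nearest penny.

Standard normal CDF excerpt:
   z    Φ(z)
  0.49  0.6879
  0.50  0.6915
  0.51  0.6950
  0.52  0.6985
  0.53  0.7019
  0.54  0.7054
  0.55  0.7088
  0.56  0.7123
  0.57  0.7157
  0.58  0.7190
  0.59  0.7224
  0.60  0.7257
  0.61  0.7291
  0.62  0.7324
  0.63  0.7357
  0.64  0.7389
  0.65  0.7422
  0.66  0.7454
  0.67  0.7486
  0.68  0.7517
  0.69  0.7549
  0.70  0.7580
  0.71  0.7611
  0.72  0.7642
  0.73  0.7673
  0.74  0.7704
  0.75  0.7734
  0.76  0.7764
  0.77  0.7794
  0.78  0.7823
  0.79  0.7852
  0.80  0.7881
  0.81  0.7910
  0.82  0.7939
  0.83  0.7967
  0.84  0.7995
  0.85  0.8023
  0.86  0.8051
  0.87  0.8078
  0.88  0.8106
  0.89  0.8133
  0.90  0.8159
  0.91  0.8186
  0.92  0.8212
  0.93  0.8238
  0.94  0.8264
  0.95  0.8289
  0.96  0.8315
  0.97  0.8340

£115.54

T = 0.75;  σ√T = 0.4070
d₁ = [ln(380/300) + (0.079 + 0.47²/2)·0.75] / 0.4070 = [0.2364 + 0.1421] / 0.4070 = 0.9298 which rounds to 0.93
d₂ = d₁ − σ√T = 0.9298 − 0.4070 = 0.5228 which rounds to 0.52
exp(−rT) = exp(−0.079·0.75) = 0.9425
N(d₁) = N(0.93) = 0.8238;  N(d₂) = N(0.52) = 0.6985
C = 380·0.8238 − 300·0.9425·0.6985 = 313.0440 − 197.5009 = 115.5431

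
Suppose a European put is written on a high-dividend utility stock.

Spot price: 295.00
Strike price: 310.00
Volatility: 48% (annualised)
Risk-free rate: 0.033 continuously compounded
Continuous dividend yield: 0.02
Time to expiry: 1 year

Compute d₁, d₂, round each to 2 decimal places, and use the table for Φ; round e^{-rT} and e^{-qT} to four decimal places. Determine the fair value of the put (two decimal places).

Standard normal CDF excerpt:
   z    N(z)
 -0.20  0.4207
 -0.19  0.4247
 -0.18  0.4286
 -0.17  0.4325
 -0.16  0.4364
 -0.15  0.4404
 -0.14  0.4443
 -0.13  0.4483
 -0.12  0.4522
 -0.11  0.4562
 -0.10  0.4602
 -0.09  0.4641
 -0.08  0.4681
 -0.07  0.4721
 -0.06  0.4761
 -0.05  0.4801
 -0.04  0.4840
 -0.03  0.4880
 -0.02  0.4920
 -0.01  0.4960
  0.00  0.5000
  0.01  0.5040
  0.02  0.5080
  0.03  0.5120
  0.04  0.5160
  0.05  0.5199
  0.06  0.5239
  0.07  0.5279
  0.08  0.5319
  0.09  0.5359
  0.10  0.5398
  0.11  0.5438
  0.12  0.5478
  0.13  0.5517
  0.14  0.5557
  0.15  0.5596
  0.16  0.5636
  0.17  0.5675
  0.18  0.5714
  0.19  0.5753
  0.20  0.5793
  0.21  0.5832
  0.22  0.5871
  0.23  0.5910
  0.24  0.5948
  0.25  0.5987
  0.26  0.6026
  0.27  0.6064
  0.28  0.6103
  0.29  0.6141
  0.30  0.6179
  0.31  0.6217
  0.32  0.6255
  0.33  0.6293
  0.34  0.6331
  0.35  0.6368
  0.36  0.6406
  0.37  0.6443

σ√T = 0.48·√1 = 0.4800
ln(S/K) + (r − q + σ²/2)T = ln(295/310) + (0.033 − 0.02 + 0.48²/2)·1 = -0.0496 + 0.1282 = 0.0786
d₁ = 0.0786 / 0.4800 = 0.1638 which rounds to 0.16
d₂ = d₁ − σ√T = 0.1638 − 0.4800 = -0.3162 which rounds to -0.32
exp(−qT) = exp(−0.02·1) = 0.9802;  exp(−rT) = exp(−0.033·1) = 0.9675
P = 310·0.9675·N(0.32) − 295·0.9802·N(-0.16) = 310·0.9675·0.6255 − 295·0.9802·0.4364 = 187.6031 − 126.1890 = 61.4141

61.41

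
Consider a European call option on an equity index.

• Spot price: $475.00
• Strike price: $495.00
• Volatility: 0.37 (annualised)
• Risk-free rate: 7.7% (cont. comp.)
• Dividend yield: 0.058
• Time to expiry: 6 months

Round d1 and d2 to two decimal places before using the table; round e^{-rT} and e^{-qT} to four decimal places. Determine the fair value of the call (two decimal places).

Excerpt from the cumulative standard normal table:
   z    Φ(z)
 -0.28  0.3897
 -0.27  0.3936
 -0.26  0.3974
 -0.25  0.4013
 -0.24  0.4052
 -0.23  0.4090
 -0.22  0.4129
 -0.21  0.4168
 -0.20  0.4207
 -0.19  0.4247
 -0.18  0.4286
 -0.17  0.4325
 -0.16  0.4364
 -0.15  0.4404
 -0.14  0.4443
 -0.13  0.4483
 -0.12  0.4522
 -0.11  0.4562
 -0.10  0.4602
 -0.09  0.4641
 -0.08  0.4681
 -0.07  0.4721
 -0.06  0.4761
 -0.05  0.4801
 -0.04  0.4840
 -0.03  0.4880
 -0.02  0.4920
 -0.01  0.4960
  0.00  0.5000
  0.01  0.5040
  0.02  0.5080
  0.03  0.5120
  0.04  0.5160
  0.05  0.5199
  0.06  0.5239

σ√T = 0.37·√0.5 = 0.2616
ln(S/K) + (r − q + σ²/2)T = ln(475/495) + (0.077 − 0.058 + 0.37²/2)·0.5 = -0.0412 + 0.0437 = 0.0025
d₁ = 0.0025 / 0.2616 = 0.0095 → 0.01
d₂ = d₁ − σ√T = 0.0095 − 0.2616 = -0.2521 → -0.25
exp(−qT) = exp(−0.058·0.5) = 0.9714;  exp(−rT) = exp(−0.077·0.5) = 0.9622
C = 475·0.9714·N(0.01) − 495·0.9622·N(-0.25) = 475·0.9714·0.5040 − 495·0.9622·0.4013 = 232.5532 − 191.1348 = 41.4184

$41.42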